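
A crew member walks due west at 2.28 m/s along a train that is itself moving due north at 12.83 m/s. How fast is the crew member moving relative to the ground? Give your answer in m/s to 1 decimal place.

Taking east as x and north as y: train velocity = (0.000, 12.830) m/s; crew member velocity relative to train = (-2.280, 0.000) m/s.
Velocity relative to ground = (0.000, 12.830) + (-2.280, 0.000) = (-2.280, 12.830) m/s.
Speed = |(-2.280, 12.830)| = 13.031 m/s.

13.0 m/s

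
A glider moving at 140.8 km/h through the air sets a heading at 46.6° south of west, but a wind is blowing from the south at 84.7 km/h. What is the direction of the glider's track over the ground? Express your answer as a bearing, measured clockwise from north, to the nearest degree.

Taking east as x and north as y: velocity relative to the air = (-96.742, -102.302) km/h; the air relative to ground = (0.000, 84.700) km/h.
Velocity relative to ground = (-96.742, -102.302) + (0.000, 84.700) = (-96.742, -17.602) km/h.
Bearing = atan2(-96.74, -17.60) = 259.69° clockwise from north.

260°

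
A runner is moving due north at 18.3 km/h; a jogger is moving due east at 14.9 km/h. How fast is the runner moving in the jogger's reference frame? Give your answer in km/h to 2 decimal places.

23.60 km/h

Taking east as x and north as y: runner velocity = (0.000, 18.300) km/h; jogger velocity = (14.900, 0.000) km/h.
Velocity of runner relative to jogger = (0.000, 18.300) − (14.900, 0.000) = (-14.900, 18.300) km/h.
Magnitude = |(-14.900, 18.300)| = 23.599 km/h.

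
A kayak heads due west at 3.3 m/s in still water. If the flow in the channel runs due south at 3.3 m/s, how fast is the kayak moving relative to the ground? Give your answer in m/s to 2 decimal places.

Taking east as x and north as y: velocity relative to the water = (-3.300, 0.000) m/s; the water relative to ground = (0.000, -3.300) m/s.
Velocity relative to ground = (-3.300, 0.000) + (0.000, -3.300) = (-3.300, -3.300) m/s.
Speed = |(-3.300, -3.300)| = 4.667 m/s.

4.67 m/s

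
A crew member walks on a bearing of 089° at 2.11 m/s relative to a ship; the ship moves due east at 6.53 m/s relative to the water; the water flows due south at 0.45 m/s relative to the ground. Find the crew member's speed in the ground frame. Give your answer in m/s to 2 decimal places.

In east/north components (m/s): crew member relative to ship = (2.110, 0.037); ship relative to water = (6.530, 0.000); water relative to ground = (0.000, -0.450).
Sum = (8.640, -0.413) m/s.
Speed = |(8.640, -0.413)| = 8.650 m/s.

8.65 m/s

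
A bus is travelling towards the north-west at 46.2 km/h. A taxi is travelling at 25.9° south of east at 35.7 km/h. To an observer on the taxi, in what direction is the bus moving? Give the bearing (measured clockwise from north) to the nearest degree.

Taking east as x and north as y: bus velocity = (-32.668, 32.668) km/h; taxi velocity = (32.114, -15.594) km/h.
Velocity of bus relative to taxi = (-32.668, 32.668) − (32.114, -15.594) = (-64.783, 48.262) km/h.
Bearing = atan2(-64.78, 48.26) = 306.69° clockwise from north.

307°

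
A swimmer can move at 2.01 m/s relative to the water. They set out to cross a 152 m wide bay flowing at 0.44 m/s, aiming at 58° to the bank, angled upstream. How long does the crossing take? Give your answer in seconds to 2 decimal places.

The component of the swimmer's velocity perpendicular to the bank is 2.01 × sin 58° = 1.705 m/s.
The flow acts along the bank and has no component across it.
Time = 152 / 1.705 = 89.172 s.

89.17 s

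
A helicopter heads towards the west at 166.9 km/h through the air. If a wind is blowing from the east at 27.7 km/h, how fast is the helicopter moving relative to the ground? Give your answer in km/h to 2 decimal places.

194.60 km/h

Taking east as x and north as y: velocity relative to the air = (-166.900, 0.000) km/h; the air relative to ground = (-27.700, 0.000) km/h.
Velocity relative to ground = (-166.900, 0.000) + (-27.700, 0.000) = (-194.600, 0.000) km/h.
Speed = |(-194.600, 0.000)| = 194.600 km/h.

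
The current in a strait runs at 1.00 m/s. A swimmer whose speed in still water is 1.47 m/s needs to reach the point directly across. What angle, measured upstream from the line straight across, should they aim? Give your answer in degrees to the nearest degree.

43°

To cancel the current, the upstream component of the swimmer's velocity must equal the flow: 1.47 sin θ = 1.00.
sin θ = 1.00 / 1.47 = 0.6803.
θ = arcsin(0.6803) = 42.865°.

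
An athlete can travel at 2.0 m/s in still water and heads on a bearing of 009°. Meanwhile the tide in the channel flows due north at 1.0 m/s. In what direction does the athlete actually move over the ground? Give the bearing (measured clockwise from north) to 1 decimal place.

006.0°

Taking east as x and north as y: velocity relative to the water = (0.313, 1.975) m/s; the water relative to ground = (0.000, 1.000) m/s.
Velocity relative to ground = (0.313, 1.975) + (0.000, 1.000) = (0.313, 2.975) m/s.
Bearing = atan2(0.31, 2.98) = 6.00° clockwise from north.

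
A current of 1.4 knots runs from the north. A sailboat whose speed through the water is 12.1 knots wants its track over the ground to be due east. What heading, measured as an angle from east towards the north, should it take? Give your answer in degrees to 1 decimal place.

6.6°

The current pushes perpendicular to the desired track; the heading must have a component into the current equal to 1.4 knots: 12.1 sin θ = 1.4.
sin θ = 0.1157, so θ = 6.644°.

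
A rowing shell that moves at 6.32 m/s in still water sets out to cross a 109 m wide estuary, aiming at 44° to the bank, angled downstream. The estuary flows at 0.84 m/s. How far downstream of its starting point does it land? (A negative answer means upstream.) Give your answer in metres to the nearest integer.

134 m

Perpendicular speed = 4.390 m/s; crossing time = 109 / 4.390 = 24.828 s.
Net downstream speed = 5.386 m/s.
Drift = 5.386 × 24.828 = 133.728 m (downstream).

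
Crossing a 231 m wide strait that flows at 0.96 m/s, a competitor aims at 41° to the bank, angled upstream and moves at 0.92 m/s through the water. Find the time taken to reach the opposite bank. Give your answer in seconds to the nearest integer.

383 s

The component of the competitor's velocity perpendicular to the bank is 0.92 × sin 41° = 0.604 m/s.
The current is parallel to the bank, so it does not affect the crossing time.
Time = 231 / 0.604 = 382.720 s.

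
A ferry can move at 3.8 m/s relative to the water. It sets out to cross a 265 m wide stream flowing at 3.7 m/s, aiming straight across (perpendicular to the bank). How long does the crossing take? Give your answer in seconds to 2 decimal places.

69.74 s

The component of the ferry's velocity perpendicular to the bank is 3.8 m/s.
The current is parallel to the bank, so it does not affect the crossing time.
Time = 265 / 3.800 = 69.737 s.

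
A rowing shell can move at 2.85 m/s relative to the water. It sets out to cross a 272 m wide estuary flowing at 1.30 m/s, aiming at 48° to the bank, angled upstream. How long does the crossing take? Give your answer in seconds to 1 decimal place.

The component of the rowing shell's velocity perpendicular to the bank is 2.85 × sin 48° = 2.118 m/s.
Only the cross-stream component determines the crossing time; the current contributes nothing perpendicular to the bank.
Time = 272 / 2.118 = 128.425 s.

128.4 s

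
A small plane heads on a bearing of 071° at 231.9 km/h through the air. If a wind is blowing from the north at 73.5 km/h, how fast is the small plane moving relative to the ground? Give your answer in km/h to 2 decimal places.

219.27 km/h

Taking east as x and north as y: velocity relative to the air = (219.266, 75.499) km/h; the air relative to ground = (0.000, -73.500) km/h.
Velocity relative to ground = (219.266, 75.499) + (0.000, -73.500) = (219.266, 1.999) km/h.
Speed = |(219.266, 1.999)| = 219.275 km/h.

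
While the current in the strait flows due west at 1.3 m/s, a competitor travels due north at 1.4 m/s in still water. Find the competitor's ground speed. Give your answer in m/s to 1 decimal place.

Taking east as x and north as y: velocity relative to the water = (0.000, 1.400) m/s; the water relative to ground = (-1.300, 0.000) m/s.
Velocity relative to ground = (0.000, 1.400) + (-1.300, 0.000) = (-1.300, 1.400) m/s.
Speed = |(-1.300, 1.400)| = 1.910 m/s.

1.9 m/s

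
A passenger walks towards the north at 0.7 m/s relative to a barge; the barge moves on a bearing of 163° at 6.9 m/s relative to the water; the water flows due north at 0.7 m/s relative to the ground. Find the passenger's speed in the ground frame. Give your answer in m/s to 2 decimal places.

5.58 m/s

In east/north components (m/s): passenger relative to barge = (0.000, 0.700); barge relative to water = (2.017, -6.599); water relative to ground = (0.000, 0.700).
Sum = (2.017, -5.199) m/s.
Speed = |(2.017, -5.199)| = 5.576 m/s.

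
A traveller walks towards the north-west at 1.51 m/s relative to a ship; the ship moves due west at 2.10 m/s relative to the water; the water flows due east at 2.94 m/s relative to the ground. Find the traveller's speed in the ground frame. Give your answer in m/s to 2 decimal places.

In east/north components (m/s): traveller relative to ship = (-1.068, 1.068); ship relative to water = (-2.100, 0.000); water relative to ground = (2.940, 0.000).
Sum = (-0.228, 1.068) m/s.
Speed = |(-0.228, 1.068)| = 1.092 m/s.

1.09 m/s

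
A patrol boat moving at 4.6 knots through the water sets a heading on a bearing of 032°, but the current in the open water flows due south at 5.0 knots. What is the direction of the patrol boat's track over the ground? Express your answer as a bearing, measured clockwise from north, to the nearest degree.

Taking east as x and north as y: velocity relative to the water = (2.438, 3.901) knots; the water relative to ground = (0.000, -5.000) knots.
Velocity relative to ground = (2.438, 3.901) + (0.000, -5.000) = (2.438, -1.099) knots.
Bearing = atan2(2.44, -1.10) = 114.27° clockwise from north.

114°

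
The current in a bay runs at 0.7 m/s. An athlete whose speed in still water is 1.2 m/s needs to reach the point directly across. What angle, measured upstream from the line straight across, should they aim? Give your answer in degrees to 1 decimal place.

To cancel the current, the upstream component of the athlete's velocity must equal the flow: 1.2 sin θ = 0.7.
sin θ = 0.7 / 1.2 = 0.5833.
θ = arcsin(0.5833) = 35.685°.

35.7°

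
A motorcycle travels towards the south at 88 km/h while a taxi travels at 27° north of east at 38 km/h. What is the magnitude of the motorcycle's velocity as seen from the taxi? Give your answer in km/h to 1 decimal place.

Taking east as x and north as y: motorcycle velocity = (0.000, -88.000) km/h; taxi velocity = (33.858, 17.252) km/h.
Velocity of motorcycle relative to taxi = (0.000, -88.000) − (33.858, 17.252) = (-33.858, -105.252) km/h.
Magnitude = |(-33.858, -105.252)| = 110.564 km/h.

110.6 km/h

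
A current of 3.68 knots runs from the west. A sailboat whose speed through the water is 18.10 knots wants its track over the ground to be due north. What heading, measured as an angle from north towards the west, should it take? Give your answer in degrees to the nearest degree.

12°

The current pushes perpendicular to the desired track; the heading must have a component into the current equal to 3.68 knots: 18.10 sin θ = 3.68.
sin θ = 0.2033, so θ = 11.731°.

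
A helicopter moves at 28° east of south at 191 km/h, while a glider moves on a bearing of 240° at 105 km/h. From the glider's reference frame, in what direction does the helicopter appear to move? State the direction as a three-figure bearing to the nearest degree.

123°

Taking east as x and north as y: helicopter velocity = (89.669, -168.643) km/h; glider velocity = (-90.933, -52.500) km/h.
Velocity of helicopter relative to glider = (89.669, -168.643) − (-90.933, -52.500) = (180.602, -116.143) km/h.
Bearing = atan2(180.60, -116.14) = 122.74° clockwise from north.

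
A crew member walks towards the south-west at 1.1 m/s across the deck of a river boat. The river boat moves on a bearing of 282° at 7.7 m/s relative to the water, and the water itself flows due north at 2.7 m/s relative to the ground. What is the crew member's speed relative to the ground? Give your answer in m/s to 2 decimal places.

9.03 m/s

In east/north components (m/s): crew member relative to river boat = (-0.778, -0.778); river boat relative to water = (-7.532, 1.601); water relative to ground = (0.000, 2.700).
Sum = (-8.310, 3.523) m/s.
Speed = |(-8.310, 3.523)| = 9.026 m/s.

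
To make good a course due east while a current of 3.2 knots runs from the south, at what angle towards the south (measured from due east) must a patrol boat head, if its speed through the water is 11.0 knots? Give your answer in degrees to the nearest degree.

17°

The current pushes perpendicular to the desired track; the heading must have a component into the current equal to 3.2 knots: 11.0 sin θ = 3.2.
sin θ = 0.2909, so θ = 16.912°.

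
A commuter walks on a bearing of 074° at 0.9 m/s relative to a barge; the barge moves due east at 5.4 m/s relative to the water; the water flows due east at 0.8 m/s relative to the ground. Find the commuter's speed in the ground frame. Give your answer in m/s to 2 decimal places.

7.07 m/s

In east/north components (m/s): commuter relative to barge = (0.865, 0.248); barge relative to water = (5.400, 0.000); water relative to ground = (0.800, 0.000).
Sum = (7.065, 0.248) m/s.
Speed = |(7.065, 0.248)| = 7.069 m/s.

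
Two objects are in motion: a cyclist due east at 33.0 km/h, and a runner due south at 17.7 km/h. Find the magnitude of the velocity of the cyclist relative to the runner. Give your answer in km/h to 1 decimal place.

Taking east as x and north as y: cyclist velocity = (33.000, 0.000) km/h; runner velocity = (0.000, -17.700) km/h.
Velocity of cyclist relative to runner = (33.000, 0.000) − (0.000, -17.700) = (33.000, 17.700) km/h.
Magnitude = |(33.000, 17.700)| = 37.447 km/h.

37.4 km/h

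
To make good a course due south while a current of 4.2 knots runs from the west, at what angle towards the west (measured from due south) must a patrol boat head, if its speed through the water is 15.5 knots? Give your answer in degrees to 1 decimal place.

15.7°

The current pushes perpendicular to the desired track; the heading must have a component into the current equal to 4.2 knots: 15.5 sin θ = 4.2.
sin θ = 0.2710, so θ = 15.722°.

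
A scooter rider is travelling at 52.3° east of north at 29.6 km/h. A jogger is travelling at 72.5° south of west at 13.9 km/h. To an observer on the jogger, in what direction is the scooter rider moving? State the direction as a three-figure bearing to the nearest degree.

Taking east as x and north as y: scooter rider velocity = (23.420, 18.101) km/h; jogger velocity = (-4.180, -13.257) km/h.
Velocity of scooter rider relative to jogger = (23.420, 18.101) − (-4.180, -13.257) = (27.600, 31.358) km/h.
Bearing = atan2(27.60, 31.36) = 41.35° clockwise from north.

041°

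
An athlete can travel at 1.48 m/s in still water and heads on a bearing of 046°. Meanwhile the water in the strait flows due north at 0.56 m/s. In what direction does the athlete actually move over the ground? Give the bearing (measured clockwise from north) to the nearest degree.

034°

Taking east as x and north as y: velocity relative to the water = (1.065, 1.028) m/s; the water relative to ground = (0.000, 0.560) m/s.
Velocity relative to ground = (1.065, 1.028) + (0.000, 0.560) = (1.065, 1.588) m/s.
Bearing = atan2(1.06, 1.59) = 33.84° clockwise from north.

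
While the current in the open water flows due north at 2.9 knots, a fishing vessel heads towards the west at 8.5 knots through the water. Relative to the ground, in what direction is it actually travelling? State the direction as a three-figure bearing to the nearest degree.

289°

Taking east as x and north as y: velocity relative to the water = (-8.500, 0.000) knots; the water relative to ground = (0.000, 2.900) knots.
Velocity relative to ground = (-8.500, 0.000) + (0.000, 2.900) = (-8.500, 2.900) knots.
Bearing = atan2(-8.50, 2.90) = 288.84° clockwise from north.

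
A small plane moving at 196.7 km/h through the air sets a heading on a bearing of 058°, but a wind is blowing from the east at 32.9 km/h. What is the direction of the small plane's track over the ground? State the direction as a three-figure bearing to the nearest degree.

Taking east as x and north as y: velocity relative to the air = (166.811, 104.235) km/h; the air relative to ground = (-32.900, 0.000) km/h.
Velocity relative to ground = (166.811, 104.235) + (-32.900, 0.000) = (133.911, 104.235) km/h.
Bearing = atan2(133.91, 104.24) = 52.10° clockwise from north.

052°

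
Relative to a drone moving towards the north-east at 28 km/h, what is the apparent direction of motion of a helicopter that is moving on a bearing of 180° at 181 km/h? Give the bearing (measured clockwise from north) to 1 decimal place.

Taking east as x and north as y: helicopter velocity = (0.000, -181.000) km/h; drone velocity = (19.799, 19.799) km/h.
Velocity of helicopter relative to drone = (0.000, -181.000) − (19.799, 19.799) = (-19.799, -200.799) km/h.
Bearing = atan2(-19.80, -200.80) = 185.63° clockwise from north.

185.6°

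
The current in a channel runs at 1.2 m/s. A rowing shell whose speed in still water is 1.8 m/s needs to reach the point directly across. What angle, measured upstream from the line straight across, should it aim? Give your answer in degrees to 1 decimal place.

To cancel the current, the upstream component of the rowing shell's velocity must equal the flow: 1.8 sin θ = 1.2.
sin θ = 1.2 / 1.8 = 0.6667.
θ = arcsin(0.6667) = 41.810°.

41.8°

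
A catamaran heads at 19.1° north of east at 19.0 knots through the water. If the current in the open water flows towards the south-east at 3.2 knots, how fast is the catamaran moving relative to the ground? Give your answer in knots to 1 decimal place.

Taking east as x and north as y: velocity relative to the water = (17.954, 6.217) knots; the water relative to ground = (2.263, -2.263) knots.
Velocity relative to ground = (17.954, 6.217) + (2.263, -2.263) = (20.217, 3.954) knots.
Speed = |(20.217, 3.954)| = 20.600 knots.

20.6 knots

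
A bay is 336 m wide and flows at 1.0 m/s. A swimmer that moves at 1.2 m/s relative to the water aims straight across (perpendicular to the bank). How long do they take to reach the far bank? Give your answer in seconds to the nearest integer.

280 s

The component of the swimmer's velocity perpendicular to the bank is 1.2 m/s.
Only the cross-stream component determines the crossing time; the current contributes nothing perpendicular to the bank.
Time = 336 / 1.200 = 280.000 s.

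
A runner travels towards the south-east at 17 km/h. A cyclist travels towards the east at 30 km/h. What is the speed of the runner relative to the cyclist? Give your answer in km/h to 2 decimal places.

Taking east as x and north as y: runner velocity = (12.021, -12.021) km/h; cyclist velocity = (30.000, 0.000) km/h.
Velocity of runner relative to cyclist = (12.021, -12.021) − (30.000, 0.000) = (-17.979, -12.021) km/h.
Magnitude = |(-17.979, -12.021)| = 21.628 km/h.

21.63 km/h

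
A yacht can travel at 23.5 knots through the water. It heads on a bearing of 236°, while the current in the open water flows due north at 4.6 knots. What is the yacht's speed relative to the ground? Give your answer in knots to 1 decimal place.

21.3 knots

Taking east as x and north as y: velocity relative to the water = (-19.482, -13.141) knots; the water relative to ground = (0.000, 4.600) knots.
Velocity relative to ground = (-19.482, -13.141) + (0.000, 4.600) = (-19.482, -8.541) knots.
Speed = |(-19.482, -8.541)| = 21.272 knots.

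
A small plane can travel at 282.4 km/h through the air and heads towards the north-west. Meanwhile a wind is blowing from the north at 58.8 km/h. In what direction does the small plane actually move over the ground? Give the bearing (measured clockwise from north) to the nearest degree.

Taking east as x and north as y: velocity relative to the air = (-199.687, 199.687) km/h; the air relative to ground = (0.000, -58.800) km/h.
Velocity relative to ground = (-199.687, 199.687) + (0.000, -58.800) = (-199.687, 140.887) km/h.
Bearing = atan2(-199.69, 140.89) = 305.20° clockwise from north.

305°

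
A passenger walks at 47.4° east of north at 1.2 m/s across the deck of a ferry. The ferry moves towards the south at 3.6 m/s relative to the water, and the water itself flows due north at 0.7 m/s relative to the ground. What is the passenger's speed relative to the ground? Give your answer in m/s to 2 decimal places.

2.27 m/s

In east/north components (m/s): passenger relative to ferry = (0.883, 0.812); ferry relative to water = (0.000, -3.600); water relative to ground = (0.000, 0.700).
Sum = (0.883, -2.088) m/s.
Speed = |(0.883, -2.088)| = 2.267 m/s.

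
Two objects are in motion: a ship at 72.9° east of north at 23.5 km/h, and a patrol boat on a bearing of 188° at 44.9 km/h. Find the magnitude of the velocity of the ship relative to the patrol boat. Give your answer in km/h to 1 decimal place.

Taking east as x and north as y: ship velocity = (22.461, 6.910) km/h; patrol boat velocity = (-6.249, -44.463) km/h.
Velocity of ship relative to patrol boat = (22.461, 6.910) − (-6.249, -44.463) = (28.710, 51.373) km/h.
Magnitude = |(28.710, 51.373)| = 58.851 km/h.

58.9 km/h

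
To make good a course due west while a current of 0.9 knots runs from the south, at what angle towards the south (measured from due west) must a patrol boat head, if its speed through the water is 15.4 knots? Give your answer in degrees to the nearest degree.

3°

The current pushes perpendicular to the desired track; the heading must have a component into the current equal to 0.9 knots: 15.4 sin θ = 0.9.
sin θ = 0.0584, so θ = 3.350°.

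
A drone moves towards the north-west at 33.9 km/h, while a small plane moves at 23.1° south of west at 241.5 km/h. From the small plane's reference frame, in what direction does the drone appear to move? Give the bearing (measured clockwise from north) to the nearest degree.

Taking east as x and north as y: drone velocity = (-23.971, 23.971) km/h; small plane velocity = (-222.137, -94.749) km/h.
Velocity of drone relative to small plane = (-23.971, 23.971) − (-222.137, -94.749) = (198.166, 118.720) km/h.
Bearing = atan2(198.17, 118.72) = 59.07° clockwise from north.

059°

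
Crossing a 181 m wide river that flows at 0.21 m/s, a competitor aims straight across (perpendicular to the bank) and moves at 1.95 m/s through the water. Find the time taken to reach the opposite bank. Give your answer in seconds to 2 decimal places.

92.82 s

The component of the competitor's velocity perpendicular to the bank is 1.95 m/s.
The flow acts along the bank and has no component across it.
Time = 181 / 1.950 = 92.821 s.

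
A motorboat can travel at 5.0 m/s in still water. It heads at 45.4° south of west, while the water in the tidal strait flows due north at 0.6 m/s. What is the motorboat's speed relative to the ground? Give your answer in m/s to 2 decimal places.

4.59 m/s

Taking east as x and north as y: velocity relative to the water = (-3.511, -3.560) m/s; the water relative to ground = (0.000, 0.600) m/s.
Velocity relative to ground = (-3.511, -3.560) + (0.000, 0.600) = (-3.511, -2.960) m/s.
Speed = |(-3.511, -2.960)| = 4.592 m/s.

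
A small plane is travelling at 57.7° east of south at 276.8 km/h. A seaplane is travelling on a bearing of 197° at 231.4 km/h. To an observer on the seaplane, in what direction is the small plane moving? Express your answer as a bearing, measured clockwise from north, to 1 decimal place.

076.3°

Taking east as x and north as y: small plane velocity = (233.968, -147.909) km/h; seaplane velocity = (-67.655, -221.289) km/h.
Velocity of small plane relative to seaplane = (233.968, -147.909) − (-67.655, -221.289) = (301.623, 73.380) km/h.
Bearing = atan2(301.62, 73.38) = 76.33° clockwise from north.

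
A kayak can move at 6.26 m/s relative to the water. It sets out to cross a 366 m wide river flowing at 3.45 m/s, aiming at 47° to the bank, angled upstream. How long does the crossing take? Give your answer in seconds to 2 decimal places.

The component of the kayak's velocity perpendicular to the bank is 6.26 × sin 47° = 4.578 m/s.
The current is parallel to the bank, so it does not affect the crossing time.
Time = 366 / 4.578 = 79.943 s.

79.94 s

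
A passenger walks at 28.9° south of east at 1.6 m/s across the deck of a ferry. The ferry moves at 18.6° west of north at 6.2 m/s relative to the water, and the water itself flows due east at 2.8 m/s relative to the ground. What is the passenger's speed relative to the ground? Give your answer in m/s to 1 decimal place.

5.6 m/s

In east/north components (m/s): passenger relative to ferry = (1.401, -0.773); ferry relative to water = (-1.978, 5.876); water relative to ground = (2.800, 0.000).
Sum = (2.223, 5.103) m/s.
Speed = |(2.223, 5.103)| = 5.566 m/s.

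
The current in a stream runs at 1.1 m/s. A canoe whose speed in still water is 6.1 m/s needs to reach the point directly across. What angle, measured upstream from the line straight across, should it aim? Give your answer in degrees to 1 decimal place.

To cancel the current, the upstream component of the canoe's velocity must equal the flow: 6.1 sin θ = 1.1.
sin θ = 1.1 / 6.1 = 0.1803.
θ = arcsin(0.1803) = 10.389°.

10.4°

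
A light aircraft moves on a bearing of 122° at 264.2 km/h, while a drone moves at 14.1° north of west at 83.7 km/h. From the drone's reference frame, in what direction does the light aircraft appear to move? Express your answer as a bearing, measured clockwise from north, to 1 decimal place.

Taking east as x and north as y: light aircraft velocity = (224.054, -140.005) km/h; drone velocity = (-81.178, 20.391) km/h.
Velocity of light aircraft relative to drone = (224.054, -140.005) − (-81.178, 20.391) = (305.233, -160.395) km/h.
Bearing = atan2(305.23, -160.40) = 117.72° clockwise from north.

117.7°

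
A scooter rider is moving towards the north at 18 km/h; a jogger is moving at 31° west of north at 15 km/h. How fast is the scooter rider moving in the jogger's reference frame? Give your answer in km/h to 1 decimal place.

Taking east as x and north as y: scooter rider velocity = (0.000, 18.000) km/h; jogger velocity = (-7.726, 12.858) km/h.
Velocity of scooter rider relative to jogger = (0.000, 18.000) − (-7.726, 12.858) = (7.726, 5.142) km/h.
Magnitude = |(7.726, 5.142)| = 9.281 km/h.

9.3 km/h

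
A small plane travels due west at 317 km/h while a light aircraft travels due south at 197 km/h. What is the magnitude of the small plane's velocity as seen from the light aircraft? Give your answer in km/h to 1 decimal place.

Taking east as x and north as y: small plane velocity = (-317.000, 0.000) km/h; light aircraft velocity = (0.000, -197.000) km/h.
Velocity of small plane relative to light aircraft = (-317.000, 0.000) − (0.000, -197.000) = (-317.000, 197.000) km/h.
Magnitude = |(-317.000, 197.000)| = 373.226 km/h.

373.2 km/h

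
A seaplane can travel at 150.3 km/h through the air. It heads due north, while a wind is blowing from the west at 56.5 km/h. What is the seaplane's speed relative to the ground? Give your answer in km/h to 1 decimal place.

Taking east as x and north as y: velocity relative to the air = (0.000, 150.300) km/h; the air relative to ground = (56.500, 0.000) km/h.
Velocity relative to ground = (0.000, 150.300) + (56.500, 0.000) = (56.500, 150.300) km/h.
Speed = |(56.500, 150.300)| = 160.569 km/h.

160.6 km/h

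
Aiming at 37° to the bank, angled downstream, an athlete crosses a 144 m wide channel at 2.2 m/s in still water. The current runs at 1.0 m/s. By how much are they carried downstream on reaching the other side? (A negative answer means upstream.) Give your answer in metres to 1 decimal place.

Perpendicular speed = 1.324 m/s; crossing time = 144 / 1.324 = 108.762 s.
Net downstream speed = 2.757 m/s.
Drift = 2.757 × 108.762 = 299.856 m (downstream).

299.9 m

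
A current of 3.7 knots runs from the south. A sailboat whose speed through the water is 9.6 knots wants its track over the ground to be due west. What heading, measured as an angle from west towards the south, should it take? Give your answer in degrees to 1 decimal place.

22.7°

The current pushes perpendicular to the desired track; the heading must have a component into the current equal to 3.7 knots: 9.6 sin θ = 3.7.
sin θ = 0.3854, so θ = 22.670°.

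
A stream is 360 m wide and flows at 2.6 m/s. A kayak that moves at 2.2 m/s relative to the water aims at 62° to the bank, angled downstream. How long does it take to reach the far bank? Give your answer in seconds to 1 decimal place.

185.3 s

The component of the kayak's velocity perpendicular to the bank is 2.2 × sin 62° = 1.942 m/s.
The current is parallel to the bank, so it does not affect the crossing time.
Time = 360 / 1.942 = 185.330 s.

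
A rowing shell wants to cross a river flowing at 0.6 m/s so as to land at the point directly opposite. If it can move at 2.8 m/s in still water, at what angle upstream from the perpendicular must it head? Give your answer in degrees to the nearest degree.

12°

To cancel the current, the upstream component of the rowing shell's velocity must equal the flow: 2.8 sin θ = 0.6.
sin θ = 0.6 / 2.8 = 0.2143.
θ = arcsin(0.2143) = 12.374°.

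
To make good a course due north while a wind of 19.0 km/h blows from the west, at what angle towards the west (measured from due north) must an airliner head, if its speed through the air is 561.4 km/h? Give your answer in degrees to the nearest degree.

The wind pushes perpendicular to the desired track; the heading must have a component into the wind equal to 19.0 km/h: 561.4 sin θ = 19.0.
sin θ = 0.0338, so θ = 1.939°.

2°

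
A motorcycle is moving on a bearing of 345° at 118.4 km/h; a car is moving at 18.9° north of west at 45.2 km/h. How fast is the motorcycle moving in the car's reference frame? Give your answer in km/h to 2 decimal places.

Taking east as x and north as y: motorcycle velocity = (-30.644, 114.366) km/h; car velocity = (-42.763, 14.641) km/h.
Velocity of motorcycle relative to car = (-30.644, 114.366) − (-42.763, 14.641) = (12.119, 99.725) km/h.
Magnitude = |(12.119, 99.725)| = 100.458 km/h.

100.46 km/h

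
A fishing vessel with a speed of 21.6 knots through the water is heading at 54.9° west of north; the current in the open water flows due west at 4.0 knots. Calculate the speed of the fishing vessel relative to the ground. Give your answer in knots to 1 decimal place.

Taking east as x and north as y: velocity relative to the water = (-17.672, 12.420) knots; the water relative to ground = (-4.000, 0.000) knots.
Velocity relative to ground = (-17.672, 12.420) + (-4.000, 0.000) = (-21.672, 12.420) knots.
Speed = |(-21.672, 12.420)| = 24.979 knots.

25.0 knots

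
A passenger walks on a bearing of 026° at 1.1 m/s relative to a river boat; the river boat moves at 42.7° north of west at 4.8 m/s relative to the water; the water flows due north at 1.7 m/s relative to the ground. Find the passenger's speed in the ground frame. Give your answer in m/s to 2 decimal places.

In east/north components (m/s): passenger relative to river boat = (0.482, 0.989); river boat relative to water = (-3.528, 3.255); water relative to ground = (0.000, 1.700).
Sum = (-3.045, 5.944) m/s.
Speed = |(-3.045, 5.944)| = 6.679 m/s.

6.68 m/s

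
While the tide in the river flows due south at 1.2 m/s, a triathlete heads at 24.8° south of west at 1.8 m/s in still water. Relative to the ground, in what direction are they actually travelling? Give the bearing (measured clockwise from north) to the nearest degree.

220°

Taking east as x and north as y: velocity relative to the water = (-1.634, -0.755) m/s; the water relative to ground = (0.000, -1.200) m/s.
Velocity relative to ground = (-1.634, -0.755) + (0.000, -1.200) = (-1.634, -1.955) m/s.
Bearing = atan2(-1.63, -1.96) = 219.89° clockwise from north.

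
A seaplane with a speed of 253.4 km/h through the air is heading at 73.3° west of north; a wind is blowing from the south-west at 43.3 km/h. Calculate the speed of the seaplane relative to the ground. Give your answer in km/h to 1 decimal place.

236.0 km/h

Taking east as x and north as y: velocity relative to the air = (-242.712, 72.817) km/h; the air relative to ground = (30.618, 30.618) km/h.
Velocity relative to ground = (-242.712, 72.817) + (30.618, 30.618) = (-212.094, 103.435) km/h.
Speed = |(-212.094, 103.435)| = 235.972 km/h.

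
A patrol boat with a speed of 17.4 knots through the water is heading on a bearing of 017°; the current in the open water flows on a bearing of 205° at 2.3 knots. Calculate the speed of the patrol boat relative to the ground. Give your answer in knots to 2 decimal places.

Taking east as x and north as y: velocity relative to the water = (5.087, 16.640) knots; the water relative to ground = (-0.972, -2.085) knots.
Velocity relative to ground = (5.087, 16.640) + (-0.972, -2.085) = (4.115, 14.555) knots.
Speed = |(4.115, 14.555)| = 15.126 knots.

15.13 knots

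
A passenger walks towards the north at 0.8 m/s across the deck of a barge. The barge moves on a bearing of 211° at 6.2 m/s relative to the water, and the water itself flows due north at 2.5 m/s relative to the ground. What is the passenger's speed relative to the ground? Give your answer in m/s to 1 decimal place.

In east/north components (m/s): passenger relative to barge = (0.000, 0.800); barge relative to water = (-3.193, -5.314); water relative to ground = (0.000, 2.500).
Sum = (-3.193, -2.014) m/s.
Speed = |(-3.193, -2.014)| = 3.776 m/s.

3.8 m/s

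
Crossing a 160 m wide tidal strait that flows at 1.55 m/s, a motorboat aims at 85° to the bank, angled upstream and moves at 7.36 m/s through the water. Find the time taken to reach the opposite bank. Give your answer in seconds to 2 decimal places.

21.82 s

The component of the motorboat's velocity perpendicular to the bank is 7.36 × sin 85° = 7.332 m/s.
Only the cross-stream component determines the crossing time; the current contributes nothing perpendicular to the bank.
Time = 160 / 7.332 = 21.822 s.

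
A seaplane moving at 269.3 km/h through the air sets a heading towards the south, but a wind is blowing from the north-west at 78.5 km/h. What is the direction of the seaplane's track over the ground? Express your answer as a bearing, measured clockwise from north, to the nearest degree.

Taking east as x and north as y: velocity relative to the air = (0.000, -269.300) km/h; the air relative to ground = (55.508, -55.508) km/h.
Velocity relative to ground = (0.000, -269.300) + (55.508, -55.508) = (55.508, -324.808) km/h.
Bearing = atan2(55.51, -324.81) = 170.30° clockwise from north.

170°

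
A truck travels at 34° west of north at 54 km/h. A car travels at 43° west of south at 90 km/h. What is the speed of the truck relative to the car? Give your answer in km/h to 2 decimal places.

Taking east as x and north as y: truck velocity = (-30.196, 44.768) km/h; car velocity = (-61.380, -65.822) km/h.
Velocity of truck relative to car = (-30.196, 44.768) − (-61.380, -65.822) = (31.183, 110.590) km/h.
Magnitude = |(31.183, 110.590)| = 114.902 km/h.

114.90 km/h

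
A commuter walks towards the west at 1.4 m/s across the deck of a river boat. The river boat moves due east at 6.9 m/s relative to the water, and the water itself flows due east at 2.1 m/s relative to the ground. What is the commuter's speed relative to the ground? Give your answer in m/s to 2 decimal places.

In east/north components (m/s): commuter relative to river boat = (-1.400, 0.000); river boat relative to water = (6.900, 0.000); water relative to ground = (2.100, 0.000).
Sum = (7.600, 0.000) m/s.
Speed = |(7.600, 0.000)| = 7.600 m/s.

7.60 m/s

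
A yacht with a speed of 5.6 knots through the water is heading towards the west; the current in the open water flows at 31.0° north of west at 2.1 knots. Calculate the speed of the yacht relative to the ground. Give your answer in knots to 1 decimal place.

Taking east as x and north as y: velocity relative to the water = (-5.600, 0.000) knots; the water relative to ground = (-1.800, 1.082) knots.
Velocity relative to ground = (-5.600, 0.000) + (-1.800, 1.082) = (-7.400, 1.082) knots.
Speed = |(-7.400, 1.082)| = 7.479 knots.

7.5 knots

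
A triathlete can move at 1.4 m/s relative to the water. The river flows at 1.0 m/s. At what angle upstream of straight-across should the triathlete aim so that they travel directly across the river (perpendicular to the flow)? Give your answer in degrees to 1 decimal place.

45.6°

To cancel the current, the upstream component of the triathlete's velocity must equal the flow: 1.4 sin θ = 1.0.
sin θ = 1.0 / 1.4 = 0.7143.
θ = arcsin(0.7143) = 45.585°.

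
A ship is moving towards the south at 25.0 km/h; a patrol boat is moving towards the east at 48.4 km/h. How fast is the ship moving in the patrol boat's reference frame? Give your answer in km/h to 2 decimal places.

54.48 km/h

Taking east as x and north as y: ship velocity = (0.000, -25.000) km/h; patrol boat velocity = (48.400, 0.000) km/h.
Velocity of ship relative to patrol boat = (0.000, -25.000) − (48.400, 0.000) = (-48.400, -25.000) km/h.
Magnitude = |(-48.400, -25.000)| = 54.475 km/h.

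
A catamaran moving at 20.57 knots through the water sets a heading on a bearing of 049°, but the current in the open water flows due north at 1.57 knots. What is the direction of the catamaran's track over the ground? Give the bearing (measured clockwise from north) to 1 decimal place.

Taking east as x and north as y: velocity relative to the water = (15.524, 13.495) knots; the water relative to ground = (0.000, 1.570) knots.
Velocity relative to ground = (15.524, 13.495) + (0.000, 1.570) = (15.524, 15.065) knots.
Bearing = atan2(15.52, 15.07) = 45.86° clockwise from north.

045.9°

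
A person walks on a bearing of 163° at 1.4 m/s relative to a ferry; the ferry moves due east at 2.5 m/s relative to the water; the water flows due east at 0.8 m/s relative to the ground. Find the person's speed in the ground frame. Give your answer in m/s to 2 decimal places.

3.94 m/s

In east/north components (m/s): person relative to ferry = (0.409, -1.339); ferry relative to water = (2.500, 0.000); water relative to ground = (0.800, 0.000).
Sum = (3.709, -1.339) m/s.
Speed = |(3.709, -1.339)| = 3.944 m/s.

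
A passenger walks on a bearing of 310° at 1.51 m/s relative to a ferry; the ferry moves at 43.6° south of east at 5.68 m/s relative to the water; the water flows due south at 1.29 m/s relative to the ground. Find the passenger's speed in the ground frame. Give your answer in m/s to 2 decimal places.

5.17 m/s

In east/north components (m/s): passenger relative to ferry = (-1.157, 0.971); ferry relative to water = (4.113, -3.917); water relative to ground = (0.000, -1.290).
Sum = (2.957, -4.236) m/s.
Speed = |(2.957, -4.236)| = 5.166 m/s.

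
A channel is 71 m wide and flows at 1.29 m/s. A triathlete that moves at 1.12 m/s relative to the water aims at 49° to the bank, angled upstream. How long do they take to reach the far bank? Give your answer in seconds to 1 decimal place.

84.0 s

The component of the triathlete's velocity perpendicular to the bank is 1.12 × sin 49° = 0.845 m/s.
The current is parallel to the bank, so it does not affect the crossing time.
Time = 71 / 0.845 = 83.996 s.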